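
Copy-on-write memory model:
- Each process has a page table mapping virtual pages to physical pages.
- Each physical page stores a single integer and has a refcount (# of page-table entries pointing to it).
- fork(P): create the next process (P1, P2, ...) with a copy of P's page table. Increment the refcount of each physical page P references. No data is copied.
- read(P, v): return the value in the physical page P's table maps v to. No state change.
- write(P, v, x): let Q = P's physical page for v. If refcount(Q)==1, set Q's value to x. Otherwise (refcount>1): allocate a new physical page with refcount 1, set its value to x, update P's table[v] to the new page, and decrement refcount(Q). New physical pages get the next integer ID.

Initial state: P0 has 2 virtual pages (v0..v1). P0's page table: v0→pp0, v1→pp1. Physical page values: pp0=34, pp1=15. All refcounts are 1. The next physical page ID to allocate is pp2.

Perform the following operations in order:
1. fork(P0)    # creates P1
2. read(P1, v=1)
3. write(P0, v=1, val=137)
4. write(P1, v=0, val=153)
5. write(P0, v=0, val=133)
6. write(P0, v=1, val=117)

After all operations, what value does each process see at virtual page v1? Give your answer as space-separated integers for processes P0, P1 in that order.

Op 1: fork(P0) -> P1. 2 ppages; refcounts: pp0:2 pp1:2
Op 2: read(P1, v1) -> 15. No state change.
Op 3: write(P0, v1, 137). refcount(pp1)=2>1 -> COPY to pp2. 3 ppages; refcounts: pp0:2 pp1:1 pp2:1
Op 4: write(P1, v0, 153). refcount(pp0)=2>1 -> COPY to pp3. 4 ppages; refcounts: pp0:1 pp1:1 pp2:1 pp3:1
Op 5: write(P0, v0, 133). refcount(pp0)=1 -> write in place. 4 ppages; refcounts: pp0:1 pp1:1 pp2:1 pp3:1
Op 6: write(P0, v1, 117). refcount(pp2)=1 -> write in place. 4 ppages; refcounts: pp0:1 pp1:1 pp2:1 pp3:1
P0: v1 -> pp2 = 117
P1: v1 -> pp1 = 15

Answer: 117 15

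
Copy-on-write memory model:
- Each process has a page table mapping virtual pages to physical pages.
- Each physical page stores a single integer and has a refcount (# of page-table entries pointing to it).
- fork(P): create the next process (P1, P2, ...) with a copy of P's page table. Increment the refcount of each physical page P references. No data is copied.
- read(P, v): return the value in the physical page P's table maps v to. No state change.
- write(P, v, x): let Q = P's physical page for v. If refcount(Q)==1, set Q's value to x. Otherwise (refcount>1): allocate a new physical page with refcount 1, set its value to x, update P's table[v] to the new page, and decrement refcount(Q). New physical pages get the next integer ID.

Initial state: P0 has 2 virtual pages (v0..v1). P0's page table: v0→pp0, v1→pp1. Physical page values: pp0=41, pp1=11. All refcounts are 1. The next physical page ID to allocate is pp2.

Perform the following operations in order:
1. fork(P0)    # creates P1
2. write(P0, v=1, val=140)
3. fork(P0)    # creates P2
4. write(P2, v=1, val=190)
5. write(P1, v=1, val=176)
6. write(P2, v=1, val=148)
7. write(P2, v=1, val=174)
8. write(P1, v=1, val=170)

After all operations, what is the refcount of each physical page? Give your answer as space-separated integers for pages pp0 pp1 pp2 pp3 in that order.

Op 1: fork(P0) -> P1. 2 ppages; refcounts: pp0:2 pp1:2
Op 2: write(P0, v1, 140). refcount(pp1)=2>1 -> COPY to pp2. 3 ppages; refcounts: pp0:2 pp1:1 pp2:1
Op 3: fork(P0) -> P2. 3 ppages; refcounts: pp0:3 pp1:1 pp2:2
Op 4: write(P2, v1, 190). refcount(pp2)=2>1 -> COPY to pp3. 4 ppages; refcounts: pp0:3 pp1:1 pp2:1 pp3:1
Op 5: write(P1, v1, 176). refcount(pp1)=1 -> write in place. 4 ppages; refcounts: pp0:3 pp1:1 pp2:1 pp3:1
Op 6: write(P2, v1, 148). refcount(pp3)=1 -> write in place. 4 ppages; refcounts: pp0:3 pp1:1 pp2:1 pp3:1
Op 7: write(P2, v1, 174). refcount(pp3)=1 -> write in place. 4 ppages; refcounts: pp0:3 pp1:1 pp2:1 pp3:1
Op 8: write(P1, v1, 170). refcount(pp1)=1 -> write in place. 4 ppages; refcounts: pp0:3 pp1:1 pp2:1 pp3:1

Answer: 3 1 1 1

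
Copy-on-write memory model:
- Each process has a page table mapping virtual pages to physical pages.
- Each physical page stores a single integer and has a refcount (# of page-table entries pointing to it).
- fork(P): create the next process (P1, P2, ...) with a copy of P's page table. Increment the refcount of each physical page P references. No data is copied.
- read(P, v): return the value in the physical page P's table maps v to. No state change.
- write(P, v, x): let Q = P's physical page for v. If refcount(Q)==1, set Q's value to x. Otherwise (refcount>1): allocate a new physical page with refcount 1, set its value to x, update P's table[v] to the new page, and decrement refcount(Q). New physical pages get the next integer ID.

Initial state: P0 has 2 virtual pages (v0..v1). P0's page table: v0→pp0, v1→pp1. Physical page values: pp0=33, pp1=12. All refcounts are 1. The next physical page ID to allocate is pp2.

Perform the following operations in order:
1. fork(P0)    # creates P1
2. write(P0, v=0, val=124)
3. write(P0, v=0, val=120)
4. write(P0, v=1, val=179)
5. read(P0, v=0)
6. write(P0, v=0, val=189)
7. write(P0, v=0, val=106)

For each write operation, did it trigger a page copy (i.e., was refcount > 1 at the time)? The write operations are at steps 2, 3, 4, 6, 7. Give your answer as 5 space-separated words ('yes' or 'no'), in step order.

Op 1: fork(P0) -> P1. 2 ppages; refcounts: pp0:2 pp1:2
Op 2: write(P0, v0, 124). refcount(pp0)=2>1 -> COPY to pp2. 3 ppages; refcounts: pp0:1 pp1:2 pp2:1
Op 3: write(P0, v0, 120). refcount(pp2)=1 -> write in place. 3 ppages; refcounts: pp0:1 pp1:2 pp2:1
Op 4: write(P0, v1, 179). refcount(pp1)=2>1 -> COPY to pp3. 4 ppages; refcounts: pp0:1 pp1:1 pp2:1 pp3:1
Op 5: read(P0, v0) -> 120. No state change.
Op 6: write(P0, v0, 189). refcount(pp2)=1 -> write in place. 4 ppages; refcounts: pp0:1 pp1:1 pp2:1 pp3:1
Op 7: write(P0, v0, 106). refcount(pp2)=1 -> write in place. 4 ppages; refcounts: pp0:1 pp1:1 pp2:1 pp3:1

yes no yes no no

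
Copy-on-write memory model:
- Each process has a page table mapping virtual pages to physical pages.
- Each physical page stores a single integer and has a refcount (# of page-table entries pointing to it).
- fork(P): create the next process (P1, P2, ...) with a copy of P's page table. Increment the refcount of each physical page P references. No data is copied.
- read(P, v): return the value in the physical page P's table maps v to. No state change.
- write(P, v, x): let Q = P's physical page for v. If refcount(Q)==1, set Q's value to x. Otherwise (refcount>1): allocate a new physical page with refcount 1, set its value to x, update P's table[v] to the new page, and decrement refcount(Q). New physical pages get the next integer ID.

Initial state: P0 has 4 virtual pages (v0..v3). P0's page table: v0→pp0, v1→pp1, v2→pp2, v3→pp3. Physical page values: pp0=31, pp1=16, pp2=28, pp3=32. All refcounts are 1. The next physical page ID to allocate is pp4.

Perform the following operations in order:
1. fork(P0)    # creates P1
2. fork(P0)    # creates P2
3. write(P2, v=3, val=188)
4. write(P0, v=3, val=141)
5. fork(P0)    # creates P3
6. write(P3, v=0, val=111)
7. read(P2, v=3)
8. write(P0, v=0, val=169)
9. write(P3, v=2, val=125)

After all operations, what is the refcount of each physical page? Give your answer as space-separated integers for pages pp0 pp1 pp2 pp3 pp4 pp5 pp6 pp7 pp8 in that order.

Answer: 2 4 3 1 1 2 1 1 1

Derivation:
Op 1: fork(P0) -> P1. 4 ppages; refcounts: pp0:2 pp1:2 pp2:2 pp3:2
Op 2: fork(P0) -> P2. 4 ppages; refcounts: pp0:3 pp1:3 pp2:3 pp3:3
Op 3: write(P2, v3, 188). refcount(pp3)=3>1 -> COPY to pp4. 5 ppages; refcounts: pp0:3 pp1:3 pp2:3 pp3:2 pp4:1
Op 4: write(P0, v3, 141). refcount(pp3)=2>1 -> COPY to pp5. 6 ppages; refcounts: pp0:3 pp1:3 pp2:3 pp3:1 pp4:1 pp5:1
Op 5: fork(P0) -> P3. 6 ppages; refcounts: pp0:4 pp1:4 pp2:4 pp3:1 pp4:1 pp5:2
Op 6: write(P3, v0, 111). refcount(pp0)=4>1 -> COPY to pp6. 7 ppages; refcounts: pp0:3 pp1:4 pp2:4 pp3:1 pp4:1 pp5:2 pp6:1
Op 7: read(P2, v3) -> 188. No state change.
Op 8: write(P0, v0, 169). refcount(pp0)=3>1 -> COPY to pp7. 8 ppages; refcounts: pp0:2 pp1:4 pp2:4 pp3:1 pp4:1 pp5:2 pp6:1 pp7:1
Op 9: write(P3, v2, 125). refcount(pp2)=4>1 -> COPY to pp8. 9 ppages; refcounts: pp0:2 pp1:4 pp2:3 pp3:1 pp4:1 pp5:2 pp6:1 pp7:1 pp8:1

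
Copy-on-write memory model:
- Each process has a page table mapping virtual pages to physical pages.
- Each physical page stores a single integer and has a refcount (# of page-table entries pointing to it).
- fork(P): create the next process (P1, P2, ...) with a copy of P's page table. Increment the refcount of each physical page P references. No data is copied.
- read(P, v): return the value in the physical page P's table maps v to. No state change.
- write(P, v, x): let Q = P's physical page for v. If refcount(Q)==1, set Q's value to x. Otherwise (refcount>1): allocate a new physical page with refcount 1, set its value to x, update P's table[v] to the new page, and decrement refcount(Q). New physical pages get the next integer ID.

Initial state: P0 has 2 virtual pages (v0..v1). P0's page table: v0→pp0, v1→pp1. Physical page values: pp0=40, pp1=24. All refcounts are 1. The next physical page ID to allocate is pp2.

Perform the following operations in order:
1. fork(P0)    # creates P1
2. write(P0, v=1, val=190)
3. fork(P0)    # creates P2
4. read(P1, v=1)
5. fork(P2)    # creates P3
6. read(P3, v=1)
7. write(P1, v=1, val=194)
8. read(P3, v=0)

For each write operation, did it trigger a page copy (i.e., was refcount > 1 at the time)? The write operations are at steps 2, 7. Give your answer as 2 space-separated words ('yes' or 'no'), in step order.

Op 1: fork(P0) -> P1. 2 ppages; refcounts: pp0:2 pp1:2
Op 2: write(P0, v1, 190). refcount(pp1)=2>1 -> COPY to pp2. 3 ppages; refcounts: pp0:2 pp1:1 pp2:1
Op 3: fork(P0) -> P2. 3 ppages; refcounts: pp0:3 pp1:1 pp2:2
Op 4: read(P1, v1) -> 24. No state change.
Op 5: fork(P2) -> P3. 3 ppages; refcounts: pp0:4 pp1:1 pp2:3
Op 6: read(P3, v1) -> 190. No state change.
Op 7: write(P1, v1, 194). refcount(pp1)=1 -> write in place. 3 ppages; refcounts: pp0:4 pp1:1 pp2:3
Op 8: read(P3, v0) -> 40. No state change.

yes no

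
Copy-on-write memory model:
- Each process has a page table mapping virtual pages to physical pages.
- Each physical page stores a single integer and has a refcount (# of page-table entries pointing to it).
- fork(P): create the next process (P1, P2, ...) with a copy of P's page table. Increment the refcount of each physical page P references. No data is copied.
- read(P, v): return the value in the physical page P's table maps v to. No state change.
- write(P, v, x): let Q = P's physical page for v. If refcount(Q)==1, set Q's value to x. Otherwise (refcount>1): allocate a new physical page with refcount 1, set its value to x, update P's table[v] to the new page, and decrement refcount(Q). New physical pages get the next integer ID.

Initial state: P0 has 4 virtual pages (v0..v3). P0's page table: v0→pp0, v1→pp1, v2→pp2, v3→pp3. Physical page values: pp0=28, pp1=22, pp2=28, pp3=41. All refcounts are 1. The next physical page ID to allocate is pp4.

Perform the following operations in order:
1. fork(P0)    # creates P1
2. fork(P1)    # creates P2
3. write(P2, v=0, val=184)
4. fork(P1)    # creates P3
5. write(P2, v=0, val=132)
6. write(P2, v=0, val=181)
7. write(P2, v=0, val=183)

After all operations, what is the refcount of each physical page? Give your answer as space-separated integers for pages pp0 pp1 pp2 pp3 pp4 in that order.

Answer: 3 4 4 4 1

Derivation:
Op 1: fork(P0) -> P1. 4 ppages; refcounts: pp0:2 pp1:2 pp2:2 pp3:2
Op 2: fork(P1) -> P2. 4 ppages; refcounts: pp0:3 pp1:3 pp2:3 pp3:3
Op 3: write(P2, v0, 184). refcount(pp0)=3>1 -> COPY to pp4. 5 ppages; refcounts: pp0:2 pp1:3 pp2:3 pp3:3 pp4:1
Op 4: fork(P1) -> P3. 5 ppages; refcounts: pp0:3 pp1:4 pp2:4 pp3:4 pp4:1
Op 5: write(P2, v0, 132). refcount(pp4)=1 -> write in place. 5 ppages; refcounts: pp0:3 pp1:4 pp2:4 pp3:4 pp4:1
Op 6: write(P2, v0, 181). refcount(pp4)=1 -> write in place. 5 ppages; refcounts: pp0:3 pp1:4 pp2:4 pp3:4 pp4:1
Op 7: write(P2, v0, 183). refcount(pp4)=1 -> write in place. 5 ppages; refcounts: pp0:3 pp1:4 pp2:4 pp3:4 pp4:1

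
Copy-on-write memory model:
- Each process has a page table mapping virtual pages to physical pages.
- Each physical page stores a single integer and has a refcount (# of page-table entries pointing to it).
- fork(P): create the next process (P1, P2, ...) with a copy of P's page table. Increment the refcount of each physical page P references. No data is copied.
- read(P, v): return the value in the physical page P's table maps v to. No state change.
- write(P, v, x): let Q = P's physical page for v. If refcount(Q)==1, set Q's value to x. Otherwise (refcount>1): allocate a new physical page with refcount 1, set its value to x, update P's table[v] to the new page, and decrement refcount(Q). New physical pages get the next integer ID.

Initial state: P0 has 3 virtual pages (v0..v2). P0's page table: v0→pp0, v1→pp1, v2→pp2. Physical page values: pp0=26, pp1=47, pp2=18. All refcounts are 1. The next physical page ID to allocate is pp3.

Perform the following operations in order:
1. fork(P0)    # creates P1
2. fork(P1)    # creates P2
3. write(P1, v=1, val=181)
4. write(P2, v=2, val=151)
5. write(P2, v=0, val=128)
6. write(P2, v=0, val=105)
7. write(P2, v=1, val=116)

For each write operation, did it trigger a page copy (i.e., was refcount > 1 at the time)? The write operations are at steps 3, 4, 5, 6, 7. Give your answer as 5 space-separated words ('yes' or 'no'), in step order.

Op 1: fork(P0) -> P1. 3 ppages; refcounts: pp0:2 pp1:2 pp2:2
Op 2: fork(P1) -> P2. 3 ppages; refcounts: pp0:3 pp1:3 pp2:3
Op 3: write(P1, v1, 181). refcount(pp1)=3>1 -> COPY to pp3. 4 ppages; refcounts: pp0:3 pp1:2 pp2:3 pp3:1
Op 4: write(P2, v2, 151). refcount(pp2)=3>1 -> COPY to pp4. 5 ppages; refcounts: pp0:3 pp1:2 pp2:2 pp3:1 pp4:1
Op 5: write(P2, v0, 128). refcount(pp0)=3>1 -> COPY to pp5. 6 ppages; refcounts: pp0:2 pp1:2 pp2:2 pp3:1 pp4:1 pp5:1
Op 6: write(P2, v0, 105). refcount(pp5)=1 -> write in place. 6 ppages; refcounts: pp0:2 pp1:2 pp2:2 pp3:1 pp4:1 pp5:1
Op 7: write(P2, v1, 116). refcount(pp1)=2>1 -> COPY to pp6. 7 ppages; refcounts: pp0:2 pp1:1 pp2:2 pp3:1 pp4:1 pp5:1 pp6:1

yes yes yes no yes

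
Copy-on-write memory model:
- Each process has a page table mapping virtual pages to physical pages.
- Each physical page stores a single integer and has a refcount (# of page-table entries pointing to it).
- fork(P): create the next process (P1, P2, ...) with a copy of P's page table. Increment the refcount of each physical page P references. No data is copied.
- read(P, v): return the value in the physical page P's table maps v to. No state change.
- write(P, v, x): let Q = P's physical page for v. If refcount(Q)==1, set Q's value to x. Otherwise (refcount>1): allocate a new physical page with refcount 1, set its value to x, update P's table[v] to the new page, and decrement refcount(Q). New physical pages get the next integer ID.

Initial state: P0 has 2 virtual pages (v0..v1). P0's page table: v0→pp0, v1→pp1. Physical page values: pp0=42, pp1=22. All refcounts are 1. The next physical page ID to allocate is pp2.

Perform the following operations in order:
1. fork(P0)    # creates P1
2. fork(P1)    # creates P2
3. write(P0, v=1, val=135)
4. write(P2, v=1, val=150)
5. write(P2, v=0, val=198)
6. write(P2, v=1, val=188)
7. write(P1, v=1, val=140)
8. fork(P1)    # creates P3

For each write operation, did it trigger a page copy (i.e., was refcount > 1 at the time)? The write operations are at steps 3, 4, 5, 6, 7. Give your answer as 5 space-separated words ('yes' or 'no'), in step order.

Op 1: fork(P0) -> P1. 2 ppages; refcounts: pp0:2 pp1:2
Op 2: fork(P1) -> P2. 2 ppages; refcounts: pp0:3 pp1:3
Op 3: write(P0, v1, 135). refcount(pp1)=3>1 -> COPY to pp2. 3 ppages; refcounts: pp0:3 pp1:2 pp2:1
Op 4: write(P2, v1, 150). refcount(pp1)=2>1 -> COPY to pp3. 4 ppages; refcounts: pp0:3 pp1:1 pp2:1 pp3:1
Op 5: write(P2, v0, 198). refcount(pp0)=3>1 -> COPY to pp4. 5 ppages; refcounts: pp0:2 pp1:1 pp2:1 pp3:1 pp4:1
Op 6: write(P2, v1, 188). refcount(pp3)=1 -> write in place. 5 ppages; refcounts: pp0:2 pp1:1 pp2:1 pp3:1 pp4:1
Op 7: write(P1, v1, 140). refcount(pp1)=1 -> write in place. 5 ppages; refcounts: pp0:2 pp1:1 pp2:1 pp3:1 pp4:1
Op 8: fork(P1) -> P3. 5 ppages; refcounts: pp0:3 pp1:2 pp2:1 pp3:1 pp4:1

yes yes yes no no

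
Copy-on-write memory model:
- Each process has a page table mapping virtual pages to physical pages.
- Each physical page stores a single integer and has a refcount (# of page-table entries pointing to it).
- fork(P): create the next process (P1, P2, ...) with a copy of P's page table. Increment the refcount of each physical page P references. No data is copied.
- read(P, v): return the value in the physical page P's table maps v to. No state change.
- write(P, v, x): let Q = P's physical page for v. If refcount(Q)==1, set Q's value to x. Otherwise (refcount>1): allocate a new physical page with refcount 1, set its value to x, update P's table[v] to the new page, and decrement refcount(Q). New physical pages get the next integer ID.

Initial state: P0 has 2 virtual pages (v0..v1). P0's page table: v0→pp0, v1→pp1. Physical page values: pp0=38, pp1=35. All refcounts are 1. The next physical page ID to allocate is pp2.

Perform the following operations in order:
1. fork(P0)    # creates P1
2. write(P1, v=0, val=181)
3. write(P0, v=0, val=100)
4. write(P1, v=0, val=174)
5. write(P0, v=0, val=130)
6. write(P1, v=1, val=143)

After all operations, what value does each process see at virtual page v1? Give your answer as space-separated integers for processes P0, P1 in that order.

Answer: 35 143

Derivation:
Op 1: fork(P0) -> P1. 2 ppages; refcounts: pp0:2 pp1:2
Op 2: write(P1, v0, 181). refcount(pp0)=2>1 -> COPY to pp2. 3 ppages; refcounts: pp0:1 pp1:2 pp2:1
Op 3: write(P0, v0, 100). refcount(pp0)=1 -> write in place. 3 ppages; refcounts: pp0:1 pp1:2 pp2:1
Op 4: write(P1, v0, 174). refcount(pp2)=1 -> write in place. 3 ppages; refcounts: pp0:1 pp1:2 pp2:1
Op 5: write(P0, v0, 130). refcount(pp0)=1 -> write in place. 3 ppages; refcounts: pp0:1 pp1:2 pp2:1
Op 6: write(P1, v1, 143). refcount(pp1)=2>1 -> COPY to pp3. 4 ppages; refcounts: pp0:1 pp1:1 pp2:1 pp3:1
P0: v1 -> pp1 = 35
P1: v1 -> pp3 = 143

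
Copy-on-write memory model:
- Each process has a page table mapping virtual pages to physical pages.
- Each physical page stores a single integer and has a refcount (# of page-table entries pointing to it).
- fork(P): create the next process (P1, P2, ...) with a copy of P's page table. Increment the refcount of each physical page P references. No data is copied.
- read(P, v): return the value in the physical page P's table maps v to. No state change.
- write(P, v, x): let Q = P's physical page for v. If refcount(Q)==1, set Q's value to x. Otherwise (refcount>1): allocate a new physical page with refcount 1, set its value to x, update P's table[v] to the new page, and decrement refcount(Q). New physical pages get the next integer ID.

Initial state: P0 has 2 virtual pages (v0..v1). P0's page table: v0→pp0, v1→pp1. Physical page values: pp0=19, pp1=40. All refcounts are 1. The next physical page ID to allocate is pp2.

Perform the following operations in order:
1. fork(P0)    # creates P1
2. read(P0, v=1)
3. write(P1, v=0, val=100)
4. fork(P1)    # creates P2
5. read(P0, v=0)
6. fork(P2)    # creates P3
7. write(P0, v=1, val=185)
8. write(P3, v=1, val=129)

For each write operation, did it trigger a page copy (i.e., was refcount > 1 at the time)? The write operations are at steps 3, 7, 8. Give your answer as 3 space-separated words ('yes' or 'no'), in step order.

Op 1: fork(P0) -> P1. 2 ppages; refcounts: pp0:2 pp1:2
Op 2: read(P0, v1) -> 40. No state change.
Op 3: write(P1, v0, 100). refcount(pp0)=2>1 -> COPY to pp2. 3 ppages; refcounts: pp0:1 pp1:2 pp2:1
Op 4: fork(P1) -> P2. 3 ppages; refcounts: pp0:1 pp1:3 pp2:2
Op 5: read(P0, v0) -> 19. No state change.
Op 6: fork(P2) -> P3. 3 ppages; refcounts: pp0:1 pp1:4 pp2:3
Op 7: write(P0, v1, 185). refcount(pp1)=4>1 -> COPY to pp3. 4 ppages; refcounts: pp0:1 pp1:3 pp2:3 pp3:1
Op 8: write(P3, v1, 129). refcount(pp1)=3>1 -> COPY to pp4. 5 ppages; refcounts: pp0:1 pp1:2 pp2:3 pp3:1 pp4:1

yes yes yes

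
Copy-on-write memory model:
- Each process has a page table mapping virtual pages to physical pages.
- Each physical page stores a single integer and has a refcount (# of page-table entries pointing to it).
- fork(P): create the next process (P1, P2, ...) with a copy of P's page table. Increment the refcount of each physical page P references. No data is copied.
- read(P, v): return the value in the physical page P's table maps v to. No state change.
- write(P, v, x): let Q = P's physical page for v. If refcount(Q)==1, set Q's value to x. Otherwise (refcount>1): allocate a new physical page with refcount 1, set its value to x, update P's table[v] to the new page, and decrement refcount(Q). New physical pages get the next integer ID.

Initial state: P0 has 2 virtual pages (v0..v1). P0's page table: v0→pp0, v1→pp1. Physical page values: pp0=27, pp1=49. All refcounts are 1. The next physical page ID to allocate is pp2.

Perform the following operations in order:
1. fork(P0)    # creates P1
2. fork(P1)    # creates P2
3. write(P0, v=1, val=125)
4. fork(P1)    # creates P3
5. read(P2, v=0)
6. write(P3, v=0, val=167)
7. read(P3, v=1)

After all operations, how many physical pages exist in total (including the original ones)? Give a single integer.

Answer: 4

Derivation:
Op 1: fork(P0) -> P1. 2 ppages; refcounts: pp0:2 pp1:2
Op 2: fork(P1) -> P2. 2 ppages; refcounts: pp0:3 pp1:3
Op 3: write(P0, v1, 125). refcount(pp1)=3>1 -> COPY to pp2. 3 ppages; refcounts: pp0:3 pp1:2 pp2:1
Op 4: fork(P1) -> P3. 3 ppages; refcounts: pp0:4 pp1:3 pp2:1
Op 5: read(P2, v0) -> 27. No state change.
Op 6: write(P3, v0, 167). refcount(pp0)=4>1 -> COPY to pp3. 4 ppages; refcounts: pp0:3 pp1:3 pp2:1 pp3:1
Op 7: read(P3, v1) -> 49. No state change.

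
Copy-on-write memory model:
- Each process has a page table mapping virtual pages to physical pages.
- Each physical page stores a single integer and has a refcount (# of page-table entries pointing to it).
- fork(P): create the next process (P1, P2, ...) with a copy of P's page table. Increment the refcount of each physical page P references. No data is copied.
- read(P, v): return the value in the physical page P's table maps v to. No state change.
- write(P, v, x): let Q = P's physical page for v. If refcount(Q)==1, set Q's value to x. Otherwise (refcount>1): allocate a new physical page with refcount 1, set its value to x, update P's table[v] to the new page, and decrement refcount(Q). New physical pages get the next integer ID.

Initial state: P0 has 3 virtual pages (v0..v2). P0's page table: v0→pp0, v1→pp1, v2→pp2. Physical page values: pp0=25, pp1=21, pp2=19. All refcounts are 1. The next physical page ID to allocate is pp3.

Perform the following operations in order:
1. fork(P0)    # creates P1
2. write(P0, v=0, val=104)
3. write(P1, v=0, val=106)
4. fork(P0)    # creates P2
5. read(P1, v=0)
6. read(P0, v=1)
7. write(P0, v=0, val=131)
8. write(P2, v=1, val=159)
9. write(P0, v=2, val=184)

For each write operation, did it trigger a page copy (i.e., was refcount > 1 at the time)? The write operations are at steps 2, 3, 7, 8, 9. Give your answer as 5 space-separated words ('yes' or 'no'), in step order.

Op 1: fork(P0) -> P1. 3 ppages; refcounts: pp0:2 pp1:2 pp2:2
Op 2: write(P0, v0, 104). refcount(pp0)=2>1 -> COPY to pp3. 4 ppages; refcounts: pp0:1 pp1:2 pp2:2 pp3:1
Op 3: write(P1, v0, 106). refcount(pp0)=1 -> write in place. 4 ppages; refcounts: pp0:1 pp1:2 pp2:2 pp3:1
Op 4: fork(P0) -> P2. 4 ppages; refcounts: pp0:1 pp1:3 pp2:3 pp3:2
Op 5: read(P1, v0) -> 106. No state change.
Op 6: read(P0, v1) -> 21. No state change.
Op 7: write(P0, v0, 131). refcount(pp3)=2>1 -> COPY to pp4. 5 ppages; refcounts: pp0:1 pp1:3 pp2:3 pp3:1 pp4:1
Op 8: write(P2, v1, 159). refcount(pp1)=3>1 -> COPY to pp5. 6 ppages; refcounts: pp0:1 pp1:2 pp2:3 pp3:1 pp4:1 pp5:1
Op 9: write(P0, v2, 184). refcount(pp2)=3>1 -> COPY to pp6. 7 ppages; refcounts: pp0:1 pp1:2 pp2:2 pp3:1 pp4:1 pp5:1 pp6:1

yes no yes yes yes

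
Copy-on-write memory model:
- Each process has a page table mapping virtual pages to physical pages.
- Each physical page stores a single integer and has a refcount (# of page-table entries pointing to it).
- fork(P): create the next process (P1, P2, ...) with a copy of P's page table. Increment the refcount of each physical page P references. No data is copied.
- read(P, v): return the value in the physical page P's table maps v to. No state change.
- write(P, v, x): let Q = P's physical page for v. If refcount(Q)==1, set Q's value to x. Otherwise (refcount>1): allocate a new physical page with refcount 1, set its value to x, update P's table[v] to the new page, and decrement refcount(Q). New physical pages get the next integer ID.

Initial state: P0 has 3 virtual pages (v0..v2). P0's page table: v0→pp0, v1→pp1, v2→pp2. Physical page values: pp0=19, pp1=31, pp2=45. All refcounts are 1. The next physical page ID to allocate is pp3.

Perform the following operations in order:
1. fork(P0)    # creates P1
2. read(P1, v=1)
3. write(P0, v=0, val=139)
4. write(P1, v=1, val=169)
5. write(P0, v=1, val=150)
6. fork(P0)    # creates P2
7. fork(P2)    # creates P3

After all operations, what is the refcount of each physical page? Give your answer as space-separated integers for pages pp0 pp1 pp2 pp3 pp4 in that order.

Answer: 1 3 4 3 1

Derivation:
Op 1: fork(P0) -> P1. 3 ppages; refcounts: pp0:2 pp1:2 pp2:2
Op 2: read(P1, v1) -> 31. No state change.
Op 3: write(P0, v0, 139). refcount(pp0)=2>1 -> COPY to pp3. 4 ppages; refcounts: pp0:1 pp1:2 pp2:2 pp3:1
Op 4: write(P1, v1, 169). refcount(pp1)=2>1 -> COPY to pp4. 5 ppages; refcounts: pp0:1 pp1:1 pp2:2 pp3:1 pp4:1
Op 5: write(P0, v1, 150). refcount(pp1)=1 -> write in place. 5 ppages; refcounts: pp0:1 pp1:1 pp2:2 pp3:1 pp4:1
Op 6: fork(P0) -> P2. 5 ppages; refcounts: pp0:1 pp1:2 pp2:3 pp3:2 pp4:1
Op 7: fork(P2) -> P3. 5 ppages; refcounts: pp0:1 pp1:3 pp2:4 pp3:3 pp4:1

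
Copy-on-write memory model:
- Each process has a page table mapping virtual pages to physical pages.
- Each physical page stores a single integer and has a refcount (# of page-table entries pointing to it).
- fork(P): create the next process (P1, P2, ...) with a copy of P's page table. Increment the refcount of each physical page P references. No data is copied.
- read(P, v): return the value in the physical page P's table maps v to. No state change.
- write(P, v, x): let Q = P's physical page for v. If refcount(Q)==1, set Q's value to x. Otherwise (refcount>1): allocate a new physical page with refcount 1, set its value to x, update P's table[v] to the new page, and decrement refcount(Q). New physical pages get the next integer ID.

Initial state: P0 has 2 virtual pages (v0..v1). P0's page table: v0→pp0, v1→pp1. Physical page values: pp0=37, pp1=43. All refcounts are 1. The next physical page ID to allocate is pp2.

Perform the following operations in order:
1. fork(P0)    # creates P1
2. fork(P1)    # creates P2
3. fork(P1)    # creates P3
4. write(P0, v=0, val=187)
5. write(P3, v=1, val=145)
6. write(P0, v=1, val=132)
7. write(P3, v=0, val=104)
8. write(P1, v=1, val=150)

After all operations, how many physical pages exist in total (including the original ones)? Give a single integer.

Op 1: fork(P0) -> P1. 2 ppages; refcounts: pp0:2 pp1:2
Op 2: fork(P1) -> P2. 2 ppages; refcounts: pp0:3 pp1:3
Op 3: fork(P1) -> P3. 2 ppages; refcounts: pp0:4 pp1:4
Op 4: write(P0, v0, 187). refcount(pp0)=4>1 -> COPY to pp2. 3 ppages; refcounts: pp0:3 pp1:4 pp2:1
Op 5: write(P3, v1, 145). refcount(pp1)=4>1 -> COPY to pp3. 4 ppages; refcounts: pp0:3 pp1:3 pp2:1 pp3:1
Op 6: write(P0, v1, 132). refcount(pp1)=3>1 -> COPY to pp4. 5 ppages; refcounts: pp0:3 pp1:2 pp2:1 pp3:1 pp4:1
Op 7: write(P3, v0, 104). refcount(pp0)=3>1 -> COPY to pp5. 6 ppages; refcounts: pp0:2 pp1:2 pp2:1 pp3:1 pp4:1 pp5:1
Op 8: write(P1, v1, 150). refcount(pp1)=2>1 -> COPY to pp6. 7 ppages; refcounts: pp0:2 pp1:1 pp2:1 pp3:1 pp4:1 pp5:1 pp6:1

Answer: 7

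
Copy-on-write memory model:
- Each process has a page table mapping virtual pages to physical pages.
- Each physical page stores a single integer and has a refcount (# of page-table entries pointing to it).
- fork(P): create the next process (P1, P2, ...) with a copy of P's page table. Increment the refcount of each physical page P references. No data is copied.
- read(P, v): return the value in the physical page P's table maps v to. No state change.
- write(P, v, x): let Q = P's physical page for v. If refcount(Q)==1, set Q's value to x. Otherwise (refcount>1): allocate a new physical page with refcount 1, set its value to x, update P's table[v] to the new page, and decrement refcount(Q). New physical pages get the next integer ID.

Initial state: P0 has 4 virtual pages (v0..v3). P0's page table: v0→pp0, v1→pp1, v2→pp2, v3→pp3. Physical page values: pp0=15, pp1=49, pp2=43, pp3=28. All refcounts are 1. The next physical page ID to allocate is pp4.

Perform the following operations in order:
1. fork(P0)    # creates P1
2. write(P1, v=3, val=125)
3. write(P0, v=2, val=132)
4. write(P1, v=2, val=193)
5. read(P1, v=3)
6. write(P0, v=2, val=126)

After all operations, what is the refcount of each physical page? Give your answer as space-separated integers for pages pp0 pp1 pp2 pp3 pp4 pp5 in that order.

Op 1: fork(P0) -> P1. 4 ppages; refcounts: pp0:2 pp1:2 pp2:2 pp3:2
Op 2: write(P1, v3, 125). refcount(pp3)=2>1 -> COPY to pp4. 5 ppages; refcounts: pp0:2 pp1:2 pp2:2 pp3:1 pp4:1
Op 3: write(P0, v2, 132). refcount(pp2)=2>1 -> COPY to pp5. 6 ppages; refcounts: pp0:2 pp1:2 pp2:1 pp3:1 pp4:1 pp5:1
Op 4: write(P1, v2, 193). refcount(pp2)=1 -> write in place. 6 ppages; refcounts: pp0:2 pp1:2 pp2:1 pp3:1 pp4:1 pp5:1
Op 5: read(P1, v3) -> 125. No state change.
Op 6: write(P0, v2, 126). refcount(pp5)=1 -> write in place. 6 ppages; refcounts: pp0:2 pp1:2 pp2:1 pp3:1 pp4:1 pp5:1

Answer: 2 2 1 1 1 1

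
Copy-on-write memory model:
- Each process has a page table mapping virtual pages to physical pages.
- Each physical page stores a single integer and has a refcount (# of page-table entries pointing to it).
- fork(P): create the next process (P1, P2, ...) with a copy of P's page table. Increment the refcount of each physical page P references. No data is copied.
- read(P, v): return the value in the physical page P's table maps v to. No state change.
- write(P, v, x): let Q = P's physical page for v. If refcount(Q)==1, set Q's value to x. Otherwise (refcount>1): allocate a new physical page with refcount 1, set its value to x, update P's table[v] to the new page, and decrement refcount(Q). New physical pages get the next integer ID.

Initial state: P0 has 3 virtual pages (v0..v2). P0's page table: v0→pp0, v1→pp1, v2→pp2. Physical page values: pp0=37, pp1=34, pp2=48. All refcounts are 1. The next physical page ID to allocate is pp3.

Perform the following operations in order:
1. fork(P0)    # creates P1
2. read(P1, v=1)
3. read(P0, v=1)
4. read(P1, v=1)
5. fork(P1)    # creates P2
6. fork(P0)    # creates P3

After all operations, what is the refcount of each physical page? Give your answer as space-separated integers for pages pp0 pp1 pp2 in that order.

Op 1: fork(P0) -> P1. 3 ppages; refcounts: pp0:2 pp1:2 pp2:2
Op 2: read(P1, v1) -> 34. No state change.
Op 3: read(P0, v1) -> 34. No state change.
Op 4: read(P1, v1) -> 34. No state change.
Op 5: fork(P1) -> P2. 3 ppages; refcounts: pp0:3 pp1:3 pp2:3
Op 6: fork(P0) -> P3. 3 ppages; refcounts: pp0:4 pp1:4 pp2:4

Answer: 4 4 4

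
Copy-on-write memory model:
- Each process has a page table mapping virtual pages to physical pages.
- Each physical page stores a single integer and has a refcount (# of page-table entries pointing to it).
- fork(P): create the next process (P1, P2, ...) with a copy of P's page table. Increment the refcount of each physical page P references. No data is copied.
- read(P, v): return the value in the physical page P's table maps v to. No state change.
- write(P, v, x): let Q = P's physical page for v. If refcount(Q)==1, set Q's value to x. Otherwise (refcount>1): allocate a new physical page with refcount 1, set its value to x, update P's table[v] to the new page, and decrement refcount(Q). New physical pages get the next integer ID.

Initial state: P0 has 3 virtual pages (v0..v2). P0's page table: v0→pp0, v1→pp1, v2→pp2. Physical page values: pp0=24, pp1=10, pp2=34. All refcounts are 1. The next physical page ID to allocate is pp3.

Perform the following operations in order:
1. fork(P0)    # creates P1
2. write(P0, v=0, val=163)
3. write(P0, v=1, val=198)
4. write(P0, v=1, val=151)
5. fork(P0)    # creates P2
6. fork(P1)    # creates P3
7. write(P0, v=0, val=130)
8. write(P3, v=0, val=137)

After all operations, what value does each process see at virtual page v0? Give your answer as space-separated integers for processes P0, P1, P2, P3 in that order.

Answer: 130 24 163 137

Derivation:
Op 1: fork(P0) -> P1. 3 ppages; refcounts: pp0:2 pp1:2 pp2:2
Op 2: write(P0, v0, 163). refcount(pp0)=2>1 -> COPY to pp3. 4 ppages; refcounts: pp0:1 pp1:2 pp2:2 pp3:1
Op 3: write(P0, v1, 198). refcount(pp1)=2>1 -> COPY to pp4. 5 ppages; refcounts: pp0:1 pp1:1 pp2:2 pp3:1 pp4:1
Op 4: write(P0, v1, 151). refcount(pp4)=1 -> write in place. 5 ppages; refcounts: pp0:1 pp1:1 pp2:2 pp3:1 pp4:1
Op 5: fork(P0) -> P2. 5 ppages; refcounts: pp0:1 pp1:1 pp2:3 pp3:2 pp4:2
Op 6: fork(P1) -> P3. 5 ppages; refcounts: pp0:2 pp1:2 pp2:4 pp3:2 pp4:2
Op 7: write(P0, v0, 130). refcount(pp3)=2>1 -> COPY to pp5. 6 ppages; refcounts: pp0:2 pp1:2 pp2:4 pp3:1 pp4:2 pp5:1
Op 8: write(P3, v0, 137). refcount(pp0)=2>1 -> COPY to pp6. 7 ppages; refcounts: pp0:1 pp1:2 pp2:4 pp3:1 pp4:2 pp5:1 pp6:1
P0: v0 -> pp5 = 130
P1: v0 -> pp0 = 24
P2: v0 -> pp3 = 163
P3: v0 -> pp6 = 137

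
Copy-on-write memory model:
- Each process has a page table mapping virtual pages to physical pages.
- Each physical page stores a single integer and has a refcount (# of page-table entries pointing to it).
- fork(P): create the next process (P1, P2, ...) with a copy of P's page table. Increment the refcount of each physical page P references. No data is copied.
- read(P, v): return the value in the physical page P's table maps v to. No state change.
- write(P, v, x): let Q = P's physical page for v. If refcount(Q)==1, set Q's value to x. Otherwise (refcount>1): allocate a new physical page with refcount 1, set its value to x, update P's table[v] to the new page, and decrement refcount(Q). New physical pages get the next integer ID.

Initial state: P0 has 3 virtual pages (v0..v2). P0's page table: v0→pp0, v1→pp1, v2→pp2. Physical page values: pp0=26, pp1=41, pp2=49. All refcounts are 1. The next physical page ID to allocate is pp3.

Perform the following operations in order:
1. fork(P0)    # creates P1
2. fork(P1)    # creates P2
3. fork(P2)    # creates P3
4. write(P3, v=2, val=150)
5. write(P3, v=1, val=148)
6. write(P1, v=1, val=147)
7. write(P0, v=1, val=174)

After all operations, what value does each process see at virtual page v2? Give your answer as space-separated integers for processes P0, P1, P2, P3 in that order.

Op 1: fork(P0) -> P1. 3 ppages; refcounts: pp0:2 pp1:2 pp2:2
Op 2: fork(P1) -> P2. 3 ppages; refcounts: pp0:3 pp1:3 pp2:3
Op 3: fork(P2) -> P3. 3 ppages; refcounts: pp0:4 pp1:4 pp2:4
Op 4: write(P3, v2, 150). refcount(pp2)=4>1 -> COPY to pp3. 4 ppages; refcounts: pp0:4 pp1:4 pp2:3 pp3:1
Op 5: write(P3, v1, 148). refcount(pp1)=4>1 -> COPY to pp4. 5 ppages; refcounts: pp0:4 pp1:3 pp2:3 pp3:1 pp4:1
Op 6: write(P1, v1, 147). refcount(pp1)=3>1 -> COPY to pp5. 6 ppages; refcounts: pp0:4 pp1:2 pp2:3 pp3:1 pp4:1 pp5:1
Op 7: write(P0, v1, 174). refcount(pp1)=2>1 -> COPY to pp6. 7 ppages; refcounts: pp0:4 pp1:1 pp2:3 pp3:1 pp4:1 pp5:1 pp6:1
P0: v2 -> pp2 = 49
P1: v2 -> pp2 = 49
P2: v2 -> pp2 = 49
P3: v2 -> pp3 = 150

Answer: 49 49 49 150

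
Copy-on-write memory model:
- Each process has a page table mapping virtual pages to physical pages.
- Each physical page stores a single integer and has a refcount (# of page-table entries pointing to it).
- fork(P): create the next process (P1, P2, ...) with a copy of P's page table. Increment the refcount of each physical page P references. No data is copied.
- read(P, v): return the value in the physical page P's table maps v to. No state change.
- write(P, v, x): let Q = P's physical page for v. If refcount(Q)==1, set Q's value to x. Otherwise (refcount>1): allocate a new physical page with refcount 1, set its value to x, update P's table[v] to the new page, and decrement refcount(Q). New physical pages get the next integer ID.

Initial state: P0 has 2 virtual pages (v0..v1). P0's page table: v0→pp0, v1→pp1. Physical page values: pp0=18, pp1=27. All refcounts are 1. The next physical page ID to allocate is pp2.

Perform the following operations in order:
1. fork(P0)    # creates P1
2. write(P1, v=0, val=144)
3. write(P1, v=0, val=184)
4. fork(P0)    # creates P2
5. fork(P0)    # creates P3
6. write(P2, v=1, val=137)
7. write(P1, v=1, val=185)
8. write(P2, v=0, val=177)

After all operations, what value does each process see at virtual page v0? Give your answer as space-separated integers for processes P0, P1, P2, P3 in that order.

Answer: 18 184 177 18

Derivation:
Op 1: fork(P0) -> P1. 2 ppages; refcounts: pp0:2 pp1:2
Op 2: write(P1, v0, 144). refcount(pp0)=2>1 -> COPY to pp2. 3 ppages; refcounts: pp0:1 pp1:2 pp2:1
Op 3: write(P1, v0, 184). refcount(pp2)=1 -> write in place. 3 ppages; refcounts: pp0:1 pp1:2 pp2:1
Op 4: fork(P0) -> P2. 3 ppages; refcounts: pp0:2 pp1:3 pp2:1
Op 5: fork(P0) -> P3. 3 ppages; refcounts: pp0:3 pp1:4 pp2:1
Op 6: write(P2, v1, 137). refcount(pp1)=4>1 -> COPY to pp3. 4 ppages; refcounts: pp0:3 pp1:3 pp2:1 pp3:1
Op 7: write(P1, v1, 185). refcount(pp1)=3>1 -> COPY to pp4. 5 ppages; refcounts: pp0:3 pp1:2 pp2:1 pp3:1 pp4:1
Op 8: write(P2, v0, 177). refcount(pp0)=3>1 -> COPY to pp5. 6 ppages; refcounts: pp0:2 pp1:2 pp2:1 pp3:1 pp4:1 pp5:1
P0: v0 -> pp0 = 18
P1: v0 -> pp2 = 184
P2: v0 -> pp5 = 177
P3: v0 -> pp0 = 18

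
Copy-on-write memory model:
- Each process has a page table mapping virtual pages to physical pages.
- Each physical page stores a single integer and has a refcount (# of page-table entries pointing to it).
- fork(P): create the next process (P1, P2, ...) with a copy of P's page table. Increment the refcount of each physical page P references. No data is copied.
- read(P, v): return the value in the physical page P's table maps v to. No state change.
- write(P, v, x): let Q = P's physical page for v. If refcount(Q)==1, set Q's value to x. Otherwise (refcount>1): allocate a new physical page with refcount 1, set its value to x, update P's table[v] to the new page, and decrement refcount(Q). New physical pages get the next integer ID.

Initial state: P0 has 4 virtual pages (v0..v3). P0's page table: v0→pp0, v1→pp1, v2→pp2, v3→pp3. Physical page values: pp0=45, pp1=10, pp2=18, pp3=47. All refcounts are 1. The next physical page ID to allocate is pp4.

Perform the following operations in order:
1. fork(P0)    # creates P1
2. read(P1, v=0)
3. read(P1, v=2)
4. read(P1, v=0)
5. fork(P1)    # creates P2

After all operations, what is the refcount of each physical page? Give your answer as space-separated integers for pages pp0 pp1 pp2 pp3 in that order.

Op 1: fork(P0) -> P1. 4 ppages; refcounts: pp0:2 pp1:2 pp2:2 pp3:2
Op 2: read(P1, v0) -> 45. No state change.
Op 3: read(P1, v2) -> 18. No state change.
Op 4: read(P1, v0) -> 45. No state change.
Op 5: fork(P1) -> P2. 4 ppages; refcounts: pp0:3 pp1:3 pp2:3 pp3:3

Answer: 3 3 3 3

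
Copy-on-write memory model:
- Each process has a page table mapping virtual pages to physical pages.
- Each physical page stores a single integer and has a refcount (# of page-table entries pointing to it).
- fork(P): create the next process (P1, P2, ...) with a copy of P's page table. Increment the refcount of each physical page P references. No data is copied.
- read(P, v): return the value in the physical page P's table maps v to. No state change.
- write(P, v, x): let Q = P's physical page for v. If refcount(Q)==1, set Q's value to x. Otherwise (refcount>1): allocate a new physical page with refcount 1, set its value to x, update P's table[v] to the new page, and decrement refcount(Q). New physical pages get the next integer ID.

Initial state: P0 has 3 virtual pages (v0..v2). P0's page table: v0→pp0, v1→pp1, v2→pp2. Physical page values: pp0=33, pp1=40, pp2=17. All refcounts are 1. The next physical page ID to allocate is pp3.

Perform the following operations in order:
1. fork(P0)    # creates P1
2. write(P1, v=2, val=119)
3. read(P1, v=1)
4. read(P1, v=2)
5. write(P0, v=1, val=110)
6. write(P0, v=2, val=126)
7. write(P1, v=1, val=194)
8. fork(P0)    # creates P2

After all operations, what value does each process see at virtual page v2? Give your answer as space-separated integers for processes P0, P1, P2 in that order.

Answer: 126 119 126

Derivation:
Op 1: fork(P0) -> P1. 3 ppages; refcounts: pp0:2 pp1:2 pp2:2
Op 2: write(P1, v2, 119). refcount(pp2)=2>1 -> COPY to pp3. 4 ppages; refcounts: pp0:2 pp1:2 pp2:1 pp3:1
Op 3: read(P1, v1) -> 40. No state change.
Op 4: read(P1, v2) -> 119. No state change.
Op 5: write(P0, v1, 110). refcount(pp1)=2>1 -> COPY to pp4. 5 ppages; refcounts: pp0:2 pp1:1 pp2:1 pp3:1 pp4:1
Op 6: write(P0, v2, 126). refcount(pp2)=1 -> write in place. 5 ppages; refcounts: pp0:2 pp1:1 pp2:1 pp3:1 pp4:1
Op 7: write(P1, v1, 194). refcount(pp1)=1 -> write in place. 5 ppages; refcounts: pp0:2 pp1:1 pp2:1 pp3:1 pp4:1
Op 8: fork(P0) -> P2. 5 ppages; refcounts: pp0:3 pp1:1 pp2:2 pp3:1 pp4:2
P0: v2 -> pp2 = 126
P1: v2 -> pp3 = 119
P2: v2 -> pp2 = 126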